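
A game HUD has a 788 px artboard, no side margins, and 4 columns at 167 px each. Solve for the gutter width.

4 columns take 4·167 = 668 px; remaining 120 splits into 3 gutters.
g = 120 / 3 = 40 px.

40 px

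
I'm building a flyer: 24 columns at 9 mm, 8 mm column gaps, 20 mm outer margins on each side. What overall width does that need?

440 mm

Frame = 2·20 + 24·9 + 23·8 = 40 + 216 + 184 = 440 mm.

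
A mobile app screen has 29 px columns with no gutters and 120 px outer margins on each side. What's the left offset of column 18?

Before column 18: the margin + 17 columns + 17 gutters.
Offset = 120 + 17·(29 + 0) = 120 + 493 = 613 px.

613 px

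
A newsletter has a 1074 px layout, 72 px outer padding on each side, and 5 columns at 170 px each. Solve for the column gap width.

20 px

Inside the margins: 1074 − 144 = 930 px.
5 columns take 5·170 = 850 px; remaining 80 splits into 4 column gaps.
g = 80 / 4 = 20 px.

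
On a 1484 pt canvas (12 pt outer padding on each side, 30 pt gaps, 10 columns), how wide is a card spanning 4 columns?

566 pt

Inside the margins: 1484 − 24 = 1460 pt.
10 columns + 9 gaps: 10c + 9·30 = 1460.
10c = 1460 − 270 = 1190, so c = 119 pt.
4-column span = 4·119 + 3·30 = 566 pt.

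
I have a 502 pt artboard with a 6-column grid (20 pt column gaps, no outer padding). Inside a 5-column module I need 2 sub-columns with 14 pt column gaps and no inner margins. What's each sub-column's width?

200.5 pt

502 − 5·20 = 402; ÷6 gives c = 67 pt.
Span of 5: 5·67 + 4·20 = 335 + 80 = 415 pt.
2d + 1·14 = 415 → 2d = 401 → d = 200.5 pt.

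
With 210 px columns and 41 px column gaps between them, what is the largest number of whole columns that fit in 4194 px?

16 columns

Each extra column adds 210 + 41 = 251 px.
(4194 + 41) / 251 = 16.87, so 16 columns fit.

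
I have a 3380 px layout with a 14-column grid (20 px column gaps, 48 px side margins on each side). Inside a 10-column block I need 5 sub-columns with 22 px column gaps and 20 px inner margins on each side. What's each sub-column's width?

442.4 px

Subtract both margins: 3380 − 2·48 = 3284 px.
14c + 13·20 = 3284 → 14c = 3024 → c = 216 px.
Span of 10: 10·216 + 9·20 = 2160 + 180 = 2340 px.
Inner content = 2340 − 2·20 = 2300 px.
Subtracting 4 column gaps of 22 leaves 2212 for 5 columns, so d = 442.4 px.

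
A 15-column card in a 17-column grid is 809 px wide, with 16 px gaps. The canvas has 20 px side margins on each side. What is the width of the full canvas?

Subtracting 14 gaps of 16 leaves 585 for 15 columns, so c = 39 px.
Canvas = 2·20 + 17·39 + 16·16 = 40 + 663 + 256 = 959 px.

959 px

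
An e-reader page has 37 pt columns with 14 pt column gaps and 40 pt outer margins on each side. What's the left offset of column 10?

499 pt

Each column+gutter stride is 51 pt; 9 of them past the 40 pt margin is 40 + 459 = 499 pt.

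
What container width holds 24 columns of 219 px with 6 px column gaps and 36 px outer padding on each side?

5466 px

Total width: 2·36 + 24·219 + 23·6 = 5466 px.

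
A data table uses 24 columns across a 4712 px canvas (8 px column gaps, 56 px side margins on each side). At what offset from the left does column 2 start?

Subtract both margins: 4712 − 2·56 = 4600 px.
4600 − 23·8 = 4416; ÷24 gives c = 184 px.
Before column 2: the margin + 1 column + 1 column gap.
Offset = 56 + 1·(184 + 8) = 56 + 192 = 248 px.

248 px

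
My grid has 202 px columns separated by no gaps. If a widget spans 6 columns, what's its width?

With no gaps, 6 columns span 6·202 = 1212 px.

1212 px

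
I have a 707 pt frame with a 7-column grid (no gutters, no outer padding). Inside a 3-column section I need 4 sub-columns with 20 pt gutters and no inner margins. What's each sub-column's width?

60.75 pt

With no gutters, each column is 707/7 = 101 pt.
3-column span = 3·101 = 303 pt.
4d + 3·20 = 303 → 4d = 243 → d = 60.75 pt.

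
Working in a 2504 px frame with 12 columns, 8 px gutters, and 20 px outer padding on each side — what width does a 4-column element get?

Inside the margins: 2504 − 40 = 2464 px.
2464 − 11·8 = 2376; ÷12 gives c = 198 px.
4-column span = 4·198 + 3·8 = 816 px.

816 px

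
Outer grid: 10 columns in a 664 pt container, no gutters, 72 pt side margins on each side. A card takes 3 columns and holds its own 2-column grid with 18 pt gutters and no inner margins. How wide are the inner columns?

Subtract both margins: 664 − 2·72 = 520 pt.
520 / 10 = 52 pt per column.
3-column span = 3·52 = 156 pt.
Subtracting 1 gutter of 18 leaves 138 for 2 columns, so d = 69 pt.

69 pt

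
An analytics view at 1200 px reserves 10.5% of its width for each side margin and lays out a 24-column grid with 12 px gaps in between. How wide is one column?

28 px

1200 × (1 − 2·10.5%) = 1200 × 79% = 948 px for the columns.
Subtracting 23 gaps of 12 leaves 672 for 24 columns, so c = 28 px.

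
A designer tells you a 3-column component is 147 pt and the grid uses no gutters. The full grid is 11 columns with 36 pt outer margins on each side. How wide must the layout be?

611 pt

With no gutters, each column is 147/3 = 49 pt.
Total width: 2·36 + 11·49 = 611 pt.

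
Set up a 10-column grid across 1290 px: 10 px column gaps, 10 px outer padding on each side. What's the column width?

Inside the margins: 1290 − 20 = 1270 px.
10c + 9·10 = 1270 → 10c = 1180 → c = 118 px.

118 px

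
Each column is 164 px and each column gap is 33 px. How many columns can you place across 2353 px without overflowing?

Each extra column adds 164 + 33 = 197 px.
(2353 + 33) / 197 = 12.11, so 12 columns fit.

12 columns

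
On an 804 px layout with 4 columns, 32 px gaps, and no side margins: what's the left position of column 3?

4 columns + 3 gaps: 4c + 3·32 = 804.
4c = 804 − 96 = 708, so c = 177 px.
No margin, so column 3 starts at 2·(column + gutter) = 2·209 = 418 px.

418 px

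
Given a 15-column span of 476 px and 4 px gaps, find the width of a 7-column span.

220 px

15 columns + 14 gaps: 15c + 14·4 = 476.
15c = 476 − 56 = 420, so c = 28 px.
Span of 7: 7·28 + 6·4 = 196 + 24 = 220 px.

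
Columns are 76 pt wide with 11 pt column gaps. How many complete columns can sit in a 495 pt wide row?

5 columns: 5·76 + 4·11 = 424 pt ≤ 495.
6 columns: 511 pt > 495. So 5.

5 columns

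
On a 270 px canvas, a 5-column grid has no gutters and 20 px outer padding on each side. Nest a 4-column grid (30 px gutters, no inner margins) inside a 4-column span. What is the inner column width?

Take off 40 px of margins, leaving 230 px.
230 / 5 = 46 px per column.
With no gutters, 4 columns span 4·46 = 184 px.
Subtracting 3 gutters of 30 leaves 94 for 4 columns, so d = 23.5 px.

23.5 px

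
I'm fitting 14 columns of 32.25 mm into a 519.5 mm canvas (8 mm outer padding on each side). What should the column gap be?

Inside the margins: 519.5 − 16 = 503.5 mm.
14 columns take 14·32.25 = 451.5 mm; remaining 52 splits into 13 column gaps.
g = 52 / 13 = 4 mm.

4 mm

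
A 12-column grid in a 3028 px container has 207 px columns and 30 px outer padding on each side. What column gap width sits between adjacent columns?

44 px

Take off 60 px of margins, leaving 2968 px.
Columns use 2484 px, leaving 484 px across 11 column gaps = 44 px each.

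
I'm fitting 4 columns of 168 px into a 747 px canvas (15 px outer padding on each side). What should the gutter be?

Take off 30 px of margins, leaving 717 px.
4·168 + 3g = 717 → 3g = 45 → g = 15 px.

15 px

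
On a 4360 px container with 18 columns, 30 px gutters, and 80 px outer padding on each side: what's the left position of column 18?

4075 px

Content = 4360 − 2·80 = 4200 px.
4200 − 17·30 = 3690; ÷18 gives c = 205 px.
Column 18 starts at margin + 17·(column + gutter) = 80 + 17·235 = 4075 px.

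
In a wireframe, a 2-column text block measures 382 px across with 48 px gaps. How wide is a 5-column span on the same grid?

1027 px

2 columns + 1 gap: 2c + 1·48 = 382.
2c = 382 − 48 = 334, so c = 167 px.
5-column span = 5·167 + 4·48 = 1027 px.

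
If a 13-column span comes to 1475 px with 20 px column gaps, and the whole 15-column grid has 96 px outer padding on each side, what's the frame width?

13c + 12·20 = 1475 → 13c = 1235 → c = 95 px.
Adding margins, columns and gutters: 192 + 1425 + 280 = 1897 px.

1897 px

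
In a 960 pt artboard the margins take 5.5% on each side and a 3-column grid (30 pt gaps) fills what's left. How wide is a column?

Each margin = 5.5% of 960 = 52.8 pt; content = 960 − 2·52.8 = 854.4 pt.
854.4 − 2·30 = 794.4; ÷3 gives c = 264.8 pt.

264.8 pt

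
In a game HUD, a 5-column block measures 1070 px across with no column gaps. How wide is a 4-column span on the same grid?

856 px

5c = 1070 → c = 214 px.
4-column span = 4·214 = 856 px.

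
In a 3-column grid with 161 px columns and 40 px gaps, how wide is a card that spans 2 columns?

2 columns plus 1 gap: 322 + 40 = 362 px.

362 px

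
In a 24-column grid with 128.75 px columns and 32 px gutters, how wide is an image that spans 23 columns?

3665.25 px

Span of 23: 23·128.75 + 22·32 = 2961.25 + 704 = 3665.25 px.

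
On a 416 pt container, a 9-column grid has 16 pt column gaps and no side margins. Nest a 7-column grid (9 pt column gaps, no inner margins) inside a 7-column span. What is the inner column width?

9 columns + 8 column gaps: 9c + 8·16 = 416.
9c = 416 − 128 = 288, so c = 32 pt.
7 columns plus 6 column gaps: 224 + 96 = 320 pt.
7 columns + 6 column gaps: 7d + 6·9 = 320.
7d = 320 − 54 = 266, so d = 38 pt.

38 pt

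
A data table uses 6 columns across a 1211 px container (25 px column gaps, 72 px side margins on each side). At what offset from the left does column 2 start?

254 px

Subtract both margins: 1211 − 2·72 = 1067 px.
6 columns + 5 column gaps: 6c + 5·25 = 1067.
6c = 1067 − 125 = 942, so c = 157 px.
Before column 2: the margin + 1 column + 1 column gap.
Offset = 72 + 1·(157 + 25) = 72 + 182 = 254 px.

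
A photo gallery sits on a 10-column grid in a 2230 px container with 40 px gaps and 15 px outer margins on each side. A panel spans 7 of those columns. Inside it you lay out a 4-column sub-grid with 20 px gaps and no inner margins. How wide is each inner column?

Take off 30 px of margins, leaving 2200 px.
10 columns + 9 gaps: 10c + 9·40 = 2200.
10c = 2200 − 360 = 1840, so c = 184 px.
7-column span = 7·184 + 6·40 = 1528 px.
1528 − 3·20 = 1468; ÷4 gives d = 367 px.

367 px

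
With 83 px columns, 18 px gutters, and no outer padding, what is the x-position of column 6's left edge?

Before column 6: 5 columns + 5 gutters.
Offset = 5·(83 + 18) = 5·101 = 505 px.

505 px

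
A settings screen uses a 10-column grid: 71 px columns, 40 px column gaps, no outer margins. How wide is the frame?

1070 px

Frame = 10·71 + 9·40 = 710 + 360 = 1070 px.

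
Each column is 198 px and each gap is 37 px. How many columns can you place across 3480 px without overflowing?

14 columns

14 columns: 14·198 + 13·37 = 3253 px ≤ 3480.
15 columns: 3488 px > 3480. So 14.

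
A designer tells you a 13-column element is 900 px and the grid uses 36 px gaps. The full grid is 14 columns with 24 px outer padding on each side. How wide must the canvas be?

1020 px

13c + 12·36 = 900 → 13c = 468 → c = 36 px.
Total width: 2·24 + 14·36 + 13·36 = 1020 px.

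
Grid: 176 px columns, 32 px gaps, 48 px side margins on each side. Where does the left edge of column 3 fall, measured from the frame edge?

Before column 3: the margin + 2 columns + 2 gaps.
Offset = 48 + 2·(176 + 32) = 48 + 416 = 464 px.

464 px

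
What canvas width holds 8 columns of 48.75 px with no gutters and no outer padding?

Summing: 390 = 390 px.

390 px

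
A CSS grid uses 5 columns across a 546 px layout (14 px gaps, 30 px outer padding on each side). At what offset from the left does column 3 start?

230 px

Content = 546 − 2·30 = 486 px.
5 columns + 4 gaps: 5c + 4·14 = 486.
5c = 486 − 56 = 430, so c = 86 px.
Each column+gutter stride is 100 px; 2 of them past the 30 px margin is 30 + 200 = 230 px.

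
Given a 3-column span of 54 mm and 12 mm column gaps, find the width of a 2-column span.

32 mm

3c + 2·12 = 54 → 3c = 30 → c = 10 mm.
Span of 2: 2·10 + 1·12 = 20 + 12 = 32 mm.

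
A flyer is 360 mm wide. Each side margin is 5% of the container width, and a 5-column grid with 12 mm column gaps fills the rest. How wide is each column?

55.2 mm

360 × (1 − 2·5%) = 360 × 90% = 324 mm for the columns.
5c + 4·12 = 324 → 5c = 276 → c = 55.2 mm.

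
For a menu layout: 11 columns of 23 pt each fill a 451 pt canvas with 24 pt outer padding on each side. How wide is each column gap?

15 pt

Inside the margins: 451 − 48 = 403 pt.
11 columns take 11·23 = 253 pt; remaining 150 splits into 10 column gaps.
g = 150 / 10 = 15 pt.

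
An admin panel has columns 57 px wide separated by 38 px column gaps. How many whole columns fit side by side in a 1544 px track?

k columns need k·57 + (k−1)·38 = k·95 − 38.
k·95 − 38 ≤ 1544 → k ≤ 1582 / 95 ≈ 16.65, so k = 16.

16 columns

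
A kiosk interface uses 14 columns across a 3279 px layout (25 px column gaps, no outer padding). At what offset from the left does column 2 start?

3279 − 13·25 = 2954; ÷14 gives c = 211 px.
No margin, so column 2 starts at 1·(column + gutter) = 1·236 = 236 px.

236 px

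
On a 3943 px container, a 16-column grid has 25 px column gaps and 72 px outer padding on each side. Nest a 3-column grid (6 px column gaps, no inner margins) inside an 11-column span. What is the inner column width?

864 px

Outer content = 3943 − 2·72 = 3799 px.
16c + 15·25 = 3799 → 16c = 3424 → c = 214 px.
11-column span = 11·214 + 10·25 = 2604 px.
3d + 2·6 = 2604 → 3d = 2592 → d = 864 px.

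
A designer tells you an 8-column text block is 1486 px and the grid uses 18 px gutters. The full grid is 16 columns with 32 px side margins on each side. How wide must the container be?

1486 − 7·18 = 1360; ÷8 gives c = 170 px.
Container = 2·32 + 16·170 + 15·18 = 64 + 2720 + 270 = 3054 px.

3054 px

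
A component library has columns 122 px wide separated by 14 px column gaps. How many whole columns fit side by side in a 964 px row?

Each extra column adds 122 + 14 = 136 px.
(964 + 14) / 136 = 7.19, so 7 columns fit.

7 columns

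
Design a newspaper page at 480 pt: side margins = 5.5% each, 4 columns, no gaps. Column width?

Margins: 5.5% × 480 = 26.4 pt each, so content = 480 − 52.8 = 427.2 pt.
427.2 / 4 = 106.8 pt per column.

106.8 pt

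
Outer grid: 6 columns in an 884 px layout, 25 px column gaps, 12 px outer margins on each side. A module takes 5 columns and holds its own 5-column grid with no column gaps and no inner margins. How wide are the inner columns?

Outer content = 884 − 2·12 = 860 px.
860 − 5·25 = 735; ÷6 gives c = 122.5 px.
5-column span = 5·122.5 + 4·25 = 712.5 px.
5d = 712.5 → d = 142.5 px.

142.5 px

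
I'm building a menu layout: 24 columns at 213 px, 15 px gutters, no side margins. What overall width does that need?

Summing: 5112 + 345 = 5457 px.

5457 px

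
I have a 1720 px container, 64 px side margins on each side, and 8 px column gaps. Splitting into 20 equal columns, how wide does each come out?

Subtract both margins: 1720 − 2·64 = 1592 px.
20c + 19·8 = 1592 → 20c = 1440 → c = 72 px.

72 px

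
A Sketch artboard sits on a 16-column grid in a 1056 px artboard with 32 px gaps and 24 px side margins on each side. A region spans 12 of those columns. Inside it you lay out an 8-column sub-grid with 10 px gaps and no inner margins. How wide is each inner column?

Inside the margins: 1056 − 48 = 1008 px.
16 columns + 15 gaps: 16c + 15·32 = 1008.
16c = 1008 − 480 = 528, so c = 33 px.
Span of 12: 12·33 + 11·32 = 396 + 352 = 748 px.
8 columns + 7 gaps: 8d + 7·10 = 748.
8d = 748 − 70 = 678, so d = 84.75 px.

84.75 px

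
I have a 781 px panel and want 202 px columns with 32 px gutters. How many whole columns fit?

3 columns

3 columns: 3·202 + 2·32 = 670 px ≤ 781.
4 columns: 904 px > 781. So 3.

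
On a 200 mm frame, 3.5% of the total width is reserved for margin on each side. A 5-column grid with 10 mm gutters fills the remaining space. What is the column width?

29.2 mm

200 × (1 − 2·3.5%) = 200 × 93% = 186 mm for the columns.
5 columns + 4 gutters: 5c + 4·10 = 186.
5c = 186 − 40 = 146, so c = 29.2 mm.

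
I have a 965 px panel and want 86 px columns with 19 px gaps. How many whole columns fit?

9 columns

Each extra column adds 86 + 19 = 105 px.
(965 + 19) / 105 = 9.37, so 9 columns fit.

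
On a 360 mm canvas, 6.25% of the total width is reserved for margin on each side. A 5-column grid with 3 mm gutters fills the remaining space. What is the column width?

60.6 mm

Each margin = 6.25% of 360 = 22.5 mm; content = 360 − 2·22.5 = 315 mm.
5 columns + 4 gutters: 5c + 4·3 = 315.
5c = 315 − 12 = 303, so c = 60.6 mm.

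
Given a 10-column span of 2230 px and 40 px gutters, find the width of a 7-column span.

10c + 9·40 = 2230 → 10c = 1870 → c = 187 px.
7-column span = 7·187 + 6·40 = 1549 px.

1549 px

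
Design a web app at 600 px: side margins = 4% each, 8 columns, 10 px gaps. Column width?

60.25 px

Margins: 4% × 600 = 24 px each, so content = 600 − 48 = 552 px.
8c + 7·10 = 552 → 8c = 482 → c = 60.25 px.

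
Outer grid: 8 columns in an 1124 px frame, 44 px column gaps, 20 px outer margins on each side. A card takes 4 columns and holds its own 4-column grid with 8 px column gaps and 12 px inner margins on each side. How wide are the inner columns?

Take off 40 px of margins, leaving 1084 px.
1084 − 7·44 = 776; ÷8 gives c = 97 px.
4-column span = 4·97 + 3·44 = 520 px.
Inner content = 520 − 2·12 = 496 px.
Subtracting 3 column gaps of 8 leaves 472 for 4 columns, so d = 118 px.

118 px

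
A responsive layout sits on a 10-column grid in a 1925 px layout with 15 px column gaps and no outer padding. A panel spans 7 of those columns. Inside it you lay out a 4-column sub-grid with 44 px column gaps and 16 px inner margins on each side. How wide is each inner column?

294.75 px

10c + 9·15 = 1925 → 10c = 1790 → c = 179 px.
7-column span = 7·179 + 6·15 = 1343 px.
Inner content = 1343 − 2·16 = 1311 px.
4 columns + 3 column gaps: 4d + 3·44 = 1311.
4d = 1311 − 132 = 1179, so d = 294.75 px.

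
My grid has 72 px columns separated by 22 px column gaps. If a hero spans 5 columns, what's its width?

Span of 5: 5·72 + 4·22 = 360 + 88 = 448 px.

448 px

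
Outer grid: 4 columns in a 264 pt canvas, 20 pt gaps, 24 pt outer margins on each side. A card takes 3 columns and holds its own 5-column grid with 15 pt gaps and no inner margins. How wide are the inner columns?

Outer content = 264 − 2·24 = 216 pt.
Subtracting 3 gaps of 20 leaves 156 for 4 columns, so c = 39 pt.
3-column span = 3·39 + 2·20 = 157 pt.
Subtracting 4 gaps of 15 leaves 97 for 5 columns, so d = 19.4 pt.

19.4 pt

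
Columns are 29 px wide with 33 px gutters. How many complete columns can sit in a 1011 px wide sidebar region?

k columns need k·29 + (k−1)·33 = k·62 − 33.
k·62 − 33 ≤ 1011 → k ≤ 1044 / 62 ≈ 16.84, so k = 16.

16 columns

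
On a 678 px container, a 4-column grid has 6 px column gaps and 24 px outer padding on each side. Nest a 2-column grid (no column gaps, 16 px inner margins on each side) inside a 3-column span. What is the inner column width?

219.5 px

Take off 48 px of margins, leaving 630 px.
4c + 3·6 = 630 → 4c = 612 → c = 153 px.
3-column span = 3·153 + 2·6 = 471 px.
Inner content = 471 − 2·16 = 439 px.
With no column gaps, each column is 439/2 = 219.5 px.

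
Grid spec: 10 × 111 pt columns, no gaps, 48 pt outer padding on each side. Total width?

Artboard = 2·48 + 10·111 = 96 + 1110 = 1206 pt.

1206 pt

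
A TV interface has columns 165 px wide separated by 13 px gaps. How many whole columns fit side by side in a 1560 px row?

8 columns: 8·165 + 7·13 = 1411 px ≤ 1560.
9 columns: 1589 px > 1560. So 8.

8 columns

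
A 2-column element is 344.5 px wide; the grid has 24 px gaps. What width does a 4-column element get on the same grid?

713 px

2c + 1·24 = 344.5 → 2c = 320.5 → c = 160.25 px.
4-column span = 4·160.25 + 3·24 = 713 px.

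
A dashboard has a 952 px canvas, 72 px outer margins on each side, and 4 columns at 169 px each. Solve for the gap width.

Content width = 952 − 2·72 = 808 px.
4 columns take 4·169 = 676 px; remaining 132 splits into 3 gaps.
g = 132 / 3 = 44 px.

44 px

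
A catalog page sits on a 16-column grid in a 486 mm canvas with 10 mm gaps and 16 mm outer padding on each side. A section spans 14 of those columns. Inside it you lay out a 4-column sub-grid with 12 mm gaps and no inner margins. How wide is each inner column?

90 mm

Outer content = 486 − 2·16 = 454 mm.
16c + 15·10 = 454 → 16c = 304 → c = 19 mm.
14-column span = 14·19 + 13·10 = 396 mm.
4d + 3·12 = 396 → 4d = 360 → d = 90 mm.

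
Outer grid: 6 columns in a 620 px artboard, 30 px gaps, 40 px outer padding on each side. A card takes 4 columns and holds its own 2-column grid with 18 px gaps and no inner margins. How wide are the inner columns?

Outer content = 620 − 2·40 = 540 px.
Subtracting 5 gaps of 30 leaves 390 for 6 columns, so c = 65 px.
Span of 4: 4·65 + 3·30 = 260 + 90 = 350 px.
Subtracting 1 gap of 18 leaves 332 for 2 columns, so d = 166 px.

166 px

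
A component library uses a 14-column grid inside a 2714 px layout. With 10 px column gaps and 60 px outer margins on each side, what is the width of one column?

Inside the margins: 2714 − 120 = 2594 px.
14 columns + 13 column gaps: 14c + 13·10 = 2594.
14c = 2594 − 130 = 2464, so c = 176 px.

176 px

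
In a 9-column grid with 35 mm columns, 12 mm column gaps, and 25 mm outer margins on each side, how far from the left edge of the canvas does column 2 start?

72 mm

Column 2 starts at margin + 1·(column + gutter) = 25 + 1·47 = 72 mm.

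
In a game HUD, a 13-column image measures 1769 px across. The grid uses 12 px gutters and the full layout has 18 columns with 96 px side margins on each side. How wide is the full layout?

2646 px

13c + 12·12 = 1769 → 13c = 1625 → c = 125 px.
Adding margins, columns and gutters: 192 + 2250 + 204 = 2646 px.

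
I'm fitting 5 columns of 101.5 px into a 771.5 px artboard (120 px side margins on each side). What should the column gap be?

6 px

Content width = 771.5 − 2·120 = 531.5 px.
Columns use 507.5 px, leaving 24 px across 4 column gaps = 6 px each.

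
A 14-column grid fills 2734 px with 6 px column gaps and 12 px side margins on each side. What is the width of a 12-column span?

Subtract both margins: 2734 − 2·12 = 2710 px.
14 columns + 13 column gaps: 14c + 13·6 = 2710.
14c = 2710 − 78 = 2632, so c = 188 px.
12 columns plus 11 column gaps: 2256 + 66 = 2322 px.

2322 px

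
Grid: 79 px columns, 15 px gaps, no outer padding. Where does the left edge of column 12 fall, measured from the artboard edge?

No margin, so column 12 starts at 11·(column + gutter) = 11·94 = 1034 px.

1034 px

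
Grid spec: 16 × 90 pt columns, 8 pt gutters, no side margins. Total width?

1560 pt

Canvas = 16·90 + 15·8 = 1440 + 120 = 1560 pt.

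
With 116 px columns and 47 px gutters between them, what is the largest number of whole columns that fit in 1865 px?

Each extra column adds 116 + 47 = 163 px.
(1865 + 47) / 163 = 11.73, so 11 columns fit.

11 columns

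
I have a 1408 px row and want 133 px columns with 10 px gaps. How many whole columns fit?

k columns need k·133 + (k−1)·10 = k·143 − 10.
k·143 − 10 ≤ 1408 → k ≤ 1418 / 143 ≈ 9.92, so k = 9.

9 columns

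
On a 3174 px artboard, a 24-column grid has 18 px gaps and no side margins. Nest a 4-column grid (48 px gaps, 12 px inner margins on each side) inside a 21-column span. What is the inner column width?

3174 − 23·18 = 2760; ÷24 gives c = 115 px.
21-column span = 21·115 + 20·18 = 2775 px.
Inner content = 2775 − 2·12 = 2751 px.
4d + 3·48 = 2751 → 4d = 2607 → d = 651.75 px.

651.75 px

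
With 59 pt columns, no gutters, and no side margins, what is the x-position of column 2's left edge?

59 pt

Before column 2: 1 column + 1 gutter.
Offset = 1·(59 + 0) = 1·59 = 59 pt.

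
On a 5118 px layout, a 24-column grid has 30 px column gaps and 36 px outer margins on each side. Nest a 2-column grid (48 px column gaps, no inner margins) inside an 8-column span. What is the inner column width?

807 px

Subtract both margins: 5118 − 2·36 = 5046 px.
24 columns + 23 column gaps: 24c + 23·30 = 5046.
24c = 5046 − 690 = 4356, so c = 181.5 px.
8-column span = 8·181.5 + 7·30 = 1662 px.
2 columns + 1 column gap: 2d + 1·48 = 1662.
2d = 1662 − 48 = 1614, so d = 807 px.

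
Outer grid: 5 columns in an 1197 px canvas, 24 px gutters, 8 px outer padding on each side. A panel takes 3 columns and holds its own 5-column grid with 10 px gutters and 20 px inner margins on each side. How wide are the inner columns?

123.8 px

Subtract both margins: 1197 − 2·8 = 1181 px.
1181 − 4·24 = 1085; ÷5 gives c = 217 px.
Span of 3: 3·217 + 2·24 = 651 + 48 = 699 px.
Inner content = 699 − 2·20 = 659 px.
5 columns + 4 gutters: 5d + 4·10 = 659.
5d = 659 − 40 = 619, so d = 123.8 px.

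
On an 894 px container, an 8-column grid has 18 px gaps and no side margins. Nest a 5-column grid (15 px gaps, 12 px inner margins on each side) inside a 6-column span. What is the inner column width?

8c + 7·18 = 894 → 8c = 768 → c = 96 px.
6 columns plus 5 gaps: 576 + 90 = 666 px.
Inner content = 666 − 2·12 = 642 px.
5d + 4·15 = 642 → 5d = 582 → d = 116.4 px.

116.4 px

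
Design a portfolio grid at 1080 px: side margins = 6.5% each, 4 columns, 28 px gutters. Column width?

Each margin = 6.5% of 1080 = 70.2 px; content = 1080 − 2·70.2 = 939.6 px.
4c + 3·28 = 939.6 → 4c = 855.6 → c = 213.9 px.

213.9 px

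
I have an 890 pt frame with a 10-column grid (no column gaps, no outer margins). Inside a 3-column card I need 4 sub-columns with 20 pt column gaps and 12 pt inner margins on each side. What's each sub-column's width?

890 / 10 = 89 pt per column.
With no column gaps, 3 columns span 3·89 = 267 pt.
Inner content = 267 − 2·12 = 243 pt.
Subtracting 3 column gaps of 20 leaves 183 for 4 columns, so d = 45.75 pt.

45.75 pt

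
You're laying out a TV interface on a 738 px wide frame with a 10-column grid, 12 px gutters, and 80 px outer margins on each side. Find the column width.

47 px

Content width = 738 − 2·80 = 578 px.
10c + 9·12 = 578 → 10c = 470 → c = 47 px.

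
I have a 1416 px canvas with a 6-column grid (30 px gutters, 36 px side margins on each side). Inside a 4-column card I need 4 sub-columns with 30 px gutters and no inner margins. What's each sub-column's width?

199 px

Inside the margins: 1416 − 72 = 1344 px.
6 columns + 5 gutters: 6c + 5·30 = 1344.
6c = 1344 − 150 = 1194, so c = 199 px.
4 columns plus 3 gutters: 796 + 90 = 886 px.
4d + 3·30 = 886 → 4d = 796 → d = 199 px.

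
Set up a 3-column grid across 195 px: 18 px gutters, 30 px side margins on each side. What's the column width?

Content width = 195 − 2·30 = 135 px.
3 columns + 2 gutters: 3c + 2·18 = 135.
3c = 135 − 36 = 99, so c = 33 px.

33 px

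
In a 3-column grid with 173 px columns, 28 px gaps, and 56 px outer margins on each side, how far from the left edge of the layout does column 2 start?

257 px

Each column+gutter stride is 201 px; 1 of them past the 56 px margin is 56 + 201 = 257 px.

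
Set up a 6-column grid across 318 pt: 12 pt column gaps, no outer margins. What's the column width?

6c + 5·12 = 318 → 6c = 258 → c = 43 pt.

43 pt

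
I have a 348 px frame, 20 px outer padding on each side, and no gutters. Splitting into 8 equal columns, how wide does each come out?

Inside the margins: 348 − 40 = 308 px.
8c = 308 → c = 38.5 px.

38.5 px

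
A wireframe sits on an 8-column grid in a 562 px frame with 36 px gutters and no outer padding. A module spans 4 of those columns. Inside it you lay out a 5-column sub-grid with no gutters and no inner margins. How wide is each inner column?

8c + 7·36 = 562 → 8c = 310 → c = 38.75 px.
Span of 4: 4·38.75 + 3·36 = 155 + 108 = 263 px.
With no gutters, each column is 263/5 = 52.6 px.

52.6 px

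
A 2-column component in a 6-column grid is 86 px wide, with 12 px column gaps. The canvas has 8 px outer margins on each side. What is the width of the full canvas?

2 columns + 1 column gap: 2c + 1·12 = 86.
2c = 86 − 12 = 74, so c = 37 px.
Total width: 2·8 + 6·37 + 5·12 = 298 px.

298 px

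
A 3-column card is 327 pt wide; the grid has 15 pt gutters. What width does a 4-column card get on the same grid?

Subtracting 2 gutters of 15 leaves 297 for 3 columns, so c = 99 pt.
Span of 4: 4·99 + 3·15 = 396 + 45 = 441 pt.

441 pt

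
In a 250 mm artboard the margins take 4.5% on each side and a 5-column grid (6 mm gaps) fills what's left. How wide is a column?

40.7 mm

Each margin = 4.5% of 250 = 11.25 mm; content = 250 − 2·11.25 = 227.5 mm.
5c + 4·6 = 227.5 → 5c = 203.5 → c = 40.7 mm.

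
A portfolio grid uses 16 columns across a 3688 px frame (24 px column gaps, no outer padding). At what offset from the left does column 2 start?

232 px

3688 − 15·24 = 3328; ÷16 gives c = 208 px.
Before column 2: 1 column + 1 column gap.
Offset = 1·(208 + 24) = 1·232 = 232 px.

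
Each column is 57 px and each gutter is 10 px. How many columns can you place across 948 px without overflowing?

14 columns: 14·57 + 13·10 = 928 px ≤ 948.
15 columns: 995 px > 948. So 14.

14 columns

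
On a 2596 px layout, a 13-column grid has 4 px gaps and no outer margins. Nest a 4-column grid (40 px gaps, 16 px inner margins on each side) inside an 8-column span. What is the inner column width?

361 px

Subtracting 12 gaps of 4 leaves 2548 for 13 columns, so c = 196 px.
8 columns plus 7 gaps: 1568 + 28 = 1596 px.
Inner content = 1596 − 2·16 = 1564 px.
4d + 3·40 = 1564 → 4d = 1444 → d = 361 px.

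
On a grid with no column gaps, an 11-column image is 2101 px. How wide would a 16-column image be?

With no column gaps, each column is 2101/11 = 191 px.
With no column gaps, 16 columns span 16·191 = 3056 px.

3056 px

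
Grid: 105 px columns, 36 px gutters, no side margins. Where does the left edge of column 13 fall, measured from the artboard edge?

1692 px

No margin, so column 13 starts at 12·(column + gutter) = 12·141 = 1692 px.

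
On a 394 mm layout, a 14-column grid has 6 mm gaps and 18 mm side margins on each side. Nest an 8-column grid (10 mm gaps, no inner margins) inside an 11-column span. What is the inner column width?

26.25 mm

Inside the margins: 394 − 36 = 358 mm.
14 columns + 13 gaps: 14c + 13·6 = 358.
14c = 358 − 78 = 280, so c = 20 mm.
11 columns plus 10 gaps: 220 + 60 = 280 mm.
280 − 7·10 = 210; ÷8 gives d = 26.25 mm.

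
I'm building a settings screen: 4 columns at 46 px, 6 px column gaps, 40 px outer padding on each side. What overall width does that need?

282 px

Artboard = 2·40 + 4·46 + 3·6 = 80 + 184 + 18 = 282 px.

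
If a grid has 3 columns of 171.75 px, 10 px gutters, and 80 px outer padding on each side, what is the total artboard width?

Adding margins, columns and gutters: 160 + 515.25 + 20 = 695.25 px.

695.25 px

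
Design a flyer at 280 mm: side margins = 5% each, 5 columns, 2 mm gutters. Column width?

48.8 mm

Margins: 5% × 280 = 14 mm each, so content = 280 − 28 = 252 mm.
5c + 4·2 = 252 → 5c = 244 → c = 48.8 mm.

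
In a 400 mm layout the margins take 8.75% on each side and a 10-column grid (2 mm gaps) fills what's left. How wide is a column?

31.2 mm

Margins: 8.75% × 400 = 35 mm each, so content = 400 − 70 = 330 mm.
Subtracting 9 gaps of 2 leaves 312 for 10 columns, so c = 31.2 mm.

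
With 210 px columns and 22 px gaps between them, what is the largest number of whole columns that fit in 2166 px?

9 columns

k columns need k·210 + (k−1)·22 = k·232 − 22.
k·232 − 22 ≤ 2166 → k ≤ 2188 / 232 ≈ 9.43, so k = 9.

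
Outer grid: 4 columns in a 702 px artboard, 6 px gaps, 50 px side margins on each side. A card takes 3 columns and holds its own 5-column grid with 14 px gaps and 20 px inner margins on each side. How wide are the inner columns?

Outer content = 702 − 2·50 = 602 px.
602 − 3·6 = 584; ÷4 gives c = 146 px.
Span of 3: 3·146 + 2·6 = 438 + 12 = 450 px.
Inner content = 450 − 2·20 = 410 px.
5 columns + 4 gaps: 5d + 4·14 = 410.
5d = 410 − 56 = 354, so d = 70.8 px.

70.8 px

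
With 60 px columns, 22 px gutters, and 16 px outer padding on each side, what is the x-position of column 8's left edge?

Column 8 starts at margin + 7·(column + gutter) = 16 + 7·82 = 590 px.

590 px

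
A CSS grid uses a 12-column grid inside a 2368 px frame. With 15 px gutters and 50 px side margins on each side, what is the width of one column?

Take off 100 px of margins, leaving 2268 px.
2268 − 11·15 = 2103; ÷12 gives c = 175.25 px.

175.25 px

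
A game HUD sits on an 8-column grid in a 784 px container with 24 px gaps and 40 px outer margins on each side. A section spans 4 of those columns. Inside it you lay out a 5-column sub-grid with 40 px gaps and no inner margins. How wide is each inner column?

36 px

Inside the margins: 784 − 80 = 704 px.
8 columns + 7 gaps: 8c + 7·24 = 704.
8c = 704 − 168 = 536, so c = 67 px.
Span of 4: 4·67 + 3·24 = 268 + 72 = 340 px.
5 columns + 4 gaps: 5d + 4·40 = 340.
5d = 340 − 160 = 180, so d = 36 px.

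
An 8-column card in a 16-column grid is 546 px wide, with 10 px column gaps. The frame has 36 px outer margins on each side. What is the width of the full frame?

1174 px

546 − 7·10 = 476; ÷8 gives c = 59.5 px.
Frame = 2·36 + 16·59.5 + 15·10 = 72 + 952 + 150 = 1174 px.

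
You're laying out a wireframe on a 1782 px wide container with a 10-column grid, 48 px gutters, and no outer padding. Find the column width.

Subtracting 9 gutters of 48 leaves 1350 for 10 columns, so c = 135 px.

135 px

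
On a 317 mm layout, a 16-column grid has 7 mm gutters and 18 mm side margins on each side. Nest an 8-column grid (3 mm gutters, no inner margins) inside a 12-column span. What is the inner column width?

23.5 mm

Take off 36 mm of margins, leaving 281 mm.
16c + 15·7 = 281 → 16c = 176 → c = 11 mm.
12 columns plus 11 gutters: 132 + 77 = 209 mm.
Subtracting 7 gutters of 3 leaves 188 for 8 columns, so d = 23.5 mm.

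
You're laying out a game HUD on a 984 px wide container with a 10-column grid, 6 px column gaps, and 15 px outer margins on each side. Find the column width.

90 px

Inside the margins: 984 − 30 = 954 px.
10c + 9·6 = 954 → 10c = 900 → c = 90 px.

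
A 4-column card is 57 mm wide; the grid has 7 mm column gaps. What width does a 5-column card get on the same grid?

73 mm

Subtracting 3 column gaps of 7 leaves 36 for 4 columns, so c = 9 mm.
5 columns plus 4 column gaps: 45 + 28 = 73 mm.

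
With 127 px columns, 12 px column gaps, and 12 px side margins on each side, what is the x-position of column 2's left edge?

Column 2 starts at margin + 1·(column + gutter) = 12 + 1·139 = 151 px.

151 px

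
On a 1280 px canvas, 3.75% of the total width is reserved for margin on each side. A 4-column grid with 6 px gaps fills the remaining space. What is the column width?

1280 × (1 − 2·3.75%) = 1280 × 92.5% = 1184 px for the columns.
Subtracting 3 gaps of 6 leaves 1166 for 4 columns, so c = 291.5 px.

291.5 px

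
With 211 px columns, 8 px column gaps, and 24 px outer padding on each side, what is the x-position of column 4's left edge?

Each column+gutter stride is 219 px; 3 of them past the 24 px margin is 24 + 657 = 681 px.

681 px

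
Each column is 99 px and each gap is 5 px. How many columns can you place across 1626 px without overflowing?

Each extra column adds 99 + 5 = 104 px.
(1626 + 5) / 104 = 15.68, so 15 columns fit.

15 columns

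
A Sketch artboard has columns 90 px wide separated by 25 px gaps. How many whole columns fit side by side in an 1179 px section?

10 columns: 10·90 + 9·25 = 1125 px ≤ 1179.
11 columns: 1240 px > 1179. So 10.

10 columns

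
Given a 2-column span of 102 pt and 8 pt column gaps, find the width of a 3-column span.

2 columns + 1 column gap: 2c + 1·8 = 102.
2c = 102 − 8 = 94, so c = 47 pt.
Span of 3: 3·47 + 2·8 = 141 + 16 = 157 pt.

157 pt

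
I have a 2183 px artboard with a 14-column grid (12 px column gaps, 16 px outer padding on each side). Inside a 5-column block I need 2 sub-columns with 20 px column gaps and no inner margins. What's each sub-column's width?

Take off 32 px of margins, leaving 2151 px.
14c + 13·12 = 2151 → 14c = 1995 → c = 142.5 px.
5-column span = 5·142.5 + 4·12 = 760.5 px.
760.5 − 1·20 = 740.5; ÷2 gives d = 370.25 px.

370.25 px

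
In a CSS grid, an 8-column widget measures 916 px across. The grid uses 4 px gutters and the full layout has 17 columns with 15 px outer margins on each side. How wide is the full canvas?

1981 px

916 − 7·4 = 888; ÷8 gives c = 111 px.
Adding margins, columns and gutters: 30 + 1887 + 64 = 1981 px.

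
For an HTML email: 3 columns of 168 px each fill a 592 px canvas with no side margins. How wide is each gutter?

3·168 + 2g = 592 → 2g = 88 → g = 44 px.

44 px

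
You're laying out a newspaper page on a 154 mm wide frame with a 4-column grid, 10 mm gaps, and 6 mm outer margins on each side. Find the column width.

Content width = 154 − 2·6 = 142 mm.
4c + 3·10 = 142 → 4c = 112 → c = 28 mm.

28 mm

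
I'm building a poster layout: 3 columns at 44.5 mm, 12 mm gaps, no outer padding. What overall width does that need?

Container = 3·44.5 + 2·12 = 133.5 + 24 = 157.5 mm.

157.5 mm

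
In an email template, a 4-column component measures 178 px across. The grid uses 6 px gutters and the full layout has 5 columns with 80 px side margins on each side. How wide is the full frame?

178 − 3·6 = 160; ÷4 gives c = 40 px.
Adding margins, columns and gutters: 160 + 200 + 24 = 384 px.

384 px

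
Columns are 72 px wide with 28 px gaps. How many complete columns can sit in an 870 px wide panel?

k columns need k·72 + (k−1)·28 = k·100 − 28.
k·100 − 28 ≤ 870 → k ≤ 898 / 100 ≈ 8.98, so k = 8.

8 columns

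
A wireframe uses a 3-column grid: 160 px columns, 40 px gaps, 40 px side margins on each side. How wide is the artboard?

Total width: 2·40 + 3·160 + 2·40 = 640 px.

640 px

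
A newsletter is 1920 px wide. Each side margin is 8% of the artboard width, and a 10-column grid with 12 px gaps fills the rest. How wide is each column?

Each margin = 8% of 1920 = 153.6 px; content = 1920 − 2·153.6 = 1612.8 px.
1612.8 − 9·12 = 1504.8; ÷10 gives c = 150.48 px.

150.48 px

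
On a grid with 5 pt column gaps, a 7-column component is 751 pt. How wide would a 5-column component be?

535 pt

7c + 6·5 = 751 → 7c = 721 → c = 103 pt.
5-column span = 5·103 + 4·5 = 535 pt.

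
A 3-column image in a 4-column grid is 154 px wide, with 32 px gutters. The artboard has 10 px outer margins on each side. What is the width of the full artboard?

154 − 2·32 = 90; ÷3 gives c = 30 px.
Total width: 2·10 + 4·30 + 3·32 = 236 px.

236 px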